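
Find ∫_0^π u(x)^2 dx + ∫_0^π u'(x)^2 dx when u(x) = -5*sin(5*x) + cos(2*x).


||u||_{H^1(0,π)}^2 = -500/21 + 655*π/2

u'(x) = -2*sin(2*x) - 25*cos(5*x).
Expand u² and (u')² and integrate term by term on (0, π), using: for integers n ≥ 1, ∫_0^π sin²(nx) dx = ∫_0^π cos²(nx) dx = π/2; for n ≠ n', ∫_0^π sin(nx)sin(n'x) dx = ∫_0^π cos(nx)cos(n'x) dx = 0; and by product-to-sum, ∫_0^π sin(nx)cos(n'x) dx = ½∫_0^π [sin((n+n')x) + sin((n−n')x)] dx, which is 0 when n+n' is even and 2n/(n²−n'²) when n+n' is odd (it need not vanish on (0, π)).
  u² squared terms: (-5)²·∫sin(5x)² dx = 25·π/2 = 25*π/2;  (1)²·∫cos(2x)² dx = 1·π/2 = π/2.
  u² cross terms: 2·(-5)·(1)·∫sin(5x)·cos(2x) dx = -10·(10/21) = -100/21.
  So ∫_0^π u² dx = 25*π/2 + π/2 − 100/21 = -100/21 + 13*π.
  (u')² squared terms: (-25)²·∫cos(5x)² dx = 625·π/2 = 625*π/2;  (-2)²·∫sin(2x)² dx = 4·π/2 = 2*π.
  (u')² cross terms: 2·(-25)·(-2)·∫cos(5x)·sin(2x) dx = 100·(-4/21) = -400/21.
  So ∫_0^π (u')² dx = 625*π/2 + 2*π − 400/21 = -400/21 + 629*π/2.
||u||_{H^1}^2 = (-100/21 + 13*π) + (-400/21 + 629*π/2) = -500/21 + 655*π/2.


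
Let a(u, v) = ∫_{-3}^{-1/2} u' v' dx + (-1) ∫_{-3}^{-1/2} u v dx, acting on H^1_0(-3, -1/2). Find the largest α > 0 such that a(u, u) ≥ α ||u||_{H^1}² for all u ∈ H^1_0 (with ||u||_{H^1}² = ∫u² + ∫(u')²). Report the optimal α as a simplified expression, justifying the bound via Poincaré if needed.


α = (-25 + 4*π^2)/(25 + 4*π^2)

Coercivity of a(·,·) on H^1_0(-3, -1/2) means a(u, u) ≥ α ||u||_{H^1}² for every u ∈ H^1_0.
The interval has length L = 5/2, and Poincaré/coercivity depend only on L. Here a(u, u) = ∫(u')² + (-1)·∫u².
Here c = -1 < 0 with |c| < (π/L)² = 4*π^2/25, so coercivity still holds. The condition a(u,u) ≥ α||u||_{H^1}² reads (1−α)∫(u')² ≥ (α−c)∫u². Any admissible α is ≤ 1 (rapidly oscillating u have ∫u²/∫(u')² → 0), and α = 1 would force 0 ≥ (1−c)∫u², impossible since c < 1; so 1−α > 0. By the sharp Poincaré inequality on H^1_0 of an interval of length L, ∫(u')² ≥ (π/L)²∫u² with equality for the first sine mode sin(π(x−x₀)/L) (x₀ the left endpoint), so the inequality holds for all u iff (1−α)(π/L)² ≥ α − c, i.e. α ≤ ((π/L)² + c)/((π/L)² + 1) = (1 + c(L/π)²)/(1 + (L/π)²). (Direct route, valid since c ≤ 0: Poincaré gives c∫u² ≥ c(L/π)²∫(u')², so a(u,u) ≥ (1 + c(L/π)²)∫(u')², while ||u||_{H^1}² ≤ (1 + (L/π)²)∫(u')²; dividing yields the same α.) With (π/L)² = 4*π^2/25 and c = -1, the largest admissible constant is α = ((π/L)² + c)/((π/L)² + 1).
Simplifying, α = (-25 + 4*π^2)/(25 + 4*π^2).


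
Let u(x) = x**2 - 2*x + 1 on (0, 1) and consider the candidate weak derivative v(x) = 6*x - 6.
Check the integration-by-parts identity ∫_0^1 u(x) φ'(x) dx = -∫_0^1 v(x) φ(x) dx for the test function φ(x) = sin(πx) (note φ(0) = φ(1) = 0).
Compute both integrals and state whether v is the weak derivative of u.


LHS = 2/π, RHS = 6/π. No, v is not the weak derivative of u.

u(x) = x**2 - 2*x + 1, classical derivative u'(x) = 2*x - 2.
φ(x) = sin(πx), so φ'(x) = π*cos(π*x).
Note φ(0) = φ(1) = 0, so the boundary term u·φ vanishes.
LHS = ∫_0^1 u(x) φ'(x) dx = ∫_0^1 (π*x^2*cos(π*x) - 2*π*x*cos(π*x) + π*cos(π*x)) dx. Term by term:
  ∫_0^1 π*cos(π*x) dx = 0;  ∫_0^1 π*x^2*cos(π*x) dx = -2/π;  ∫_0^1 -2*π*x*cos(π*x) dx = 4/π.
Sum: 0 − 2/π + 4/π = 2/π.
So LHS = 2/π.
∫_0^1 v(x) φ(x) dx = ∫_0^1 (6*x*sin(π*x) - 6*sin(π*x)) dx. Term by term:
  ∫_0^1 -6*sin(π*x) dx = -12/π;  ∫_0^1 6*x*sin(π*x) dx = 6/π.
Sum: -12/π + 6/π = -6/π.
So RHS = -∫_0^1 v(x) φ(x) dx = 6/π.
LHS − RHS = -4/π ≠ 0, so the identity fails.
(For a valid weak derivative the identity must hold for EVERY test function, in particular this one. The failure shows v is NOT the weak derivative of u.)
Correct weak derivative would be u'(x) = 2*x - 2.


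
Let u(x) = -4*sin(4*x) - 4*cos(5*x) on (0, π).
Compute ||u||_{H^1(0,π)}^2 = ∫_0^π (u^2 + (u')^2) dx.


||u||_{H^1(0,π)}^2 = -6656/9 + 344*π

u'(x) = 20*sin(5*x) - 16*cos(4*x).
Expand u² and (u')² and integrate term by term on (0, π), using: for integers n ≥ 1, ∫_0^π sin²(nx) dx = ∫_0^π cos²(nx) dx = π/2; for n ≠ n', ∫_0^π sin(nx)sin(n'x) dx = ∫_0^π cos(nx)cos(n'x) dx = 0; and by product-to-sum, ∫_0^π sin(nx)cos(n'x) dx = ½∫_0^π [sin((n+n')x) + sin((n−n')x)] dx, which is 0 when n+n' is even and 2n/(n²−n'²) when n+n' is odd (it need not vanish on (0, π)).
  u² squared terms: (-4)²·∫cos(5x)² dx = 16·π/2 = 8*π;  (-4)²·∫sin(4x)² dx = 16·π/2 = 8*π.
  u² cross terms: 2·(-4)·(-4)·∫cos(5x)·sin(4x) dx = 32·(-8/9) = -256/9.
  So ∫_0^π u² dx = 8*π + 8*π − 256/9 = -256/9 + 16*π.
  (u')² squared terms: (-16)²·∫cos(4x)² dx = 256·π/2 = 128*π;  (20)²·∫sin(5x)² dx = 400·π/2 = 200*π.
  (u')² cross terms: 2·(-16)·(20)·∫cos(4x)·sin(5x) dx = -640·(10/9) = -6400/9.
  So ∫_0^π (u')² dx = 128*π + 200*π − 6400/9 = -6400/9 + 328*π.
||u||_{H^1}^2 = (-256/9 + 16*π) + (-6400/9 + 328*π) = -6656/9 + 344*π.


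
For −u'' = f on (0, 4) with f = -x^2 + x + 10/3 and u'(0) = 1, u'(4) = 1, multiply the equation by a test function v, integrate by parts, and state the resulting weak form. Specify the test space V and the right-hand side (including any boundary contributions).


V = H^1(0, 4) (v unrestricted at boundary; u is determined up to an additive constant); weak form: ∫_0^4 u'v' dx = ∫_0^4 (-x^2 + x + 10/3) v dx + v(4) − v(0) for all v ∈ V.

Multiply both sides by a test function v and integrate from 0 to 4:
  ∫_0^4 −u''(x) v(x) dx = ∫_0^4 f(x) v(x) dx.
Integrate the LHS by parts once:
  ∫_0^4 −u'' v dx = −[u'(x) v(x)]_0^4 + ∫_0^4 u'(x) v'(x) dx.
Thus ∫_0^4 u'(x) v'(x) dx = ∫_0^4 f(x) v(x) dx + [u'(x) v(x)]_0^4.
Choose V so that boundary terms are either known or forced to vanish.
u has inhomogeneous Neumann u'(0) = 1, u'(4) = 1. [u' v]_0^4 = (1)·v(4) − (1)·v(0) = v(4) − v(0). Take V = H^1(0, 4); boundary term becomes part of RHS.
Weak formulation: find u (satisfying any essential BC) such that ∫_0^4 u'(x) v'(x) dx = ∫_0^4 f v dx + v(4) − v(0) for all v ∈ V (Neumann data are natural BCs: they enter the RHS as boundary terms).
Substituting f(x) = -x^2 + x + 10/3, the right-hand side is ∫_0^4 (-x^2 + x + 10/3) v dx + v(4) − v(0).
Compatibility check (pure Neumann): taking v ≡ 1 ∈ V gives 0 = ∫_0^4 f dx + (1) − (1), i.e. ∫_0^4 f dx must equal u'(0) − u'(4) = 0. Indeed ∫_0^4 (-x^2 + x + 10/3) dx = 0, so the data are compatible. The solution is then unique only up to an additive constant (fix it e.g. by requiring ∫_0^4 u dx = 0).


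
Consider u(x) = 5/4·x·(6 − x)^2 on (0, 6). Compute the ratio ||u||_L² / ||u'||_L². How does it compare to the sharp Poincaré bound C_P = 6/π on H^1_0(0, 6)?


||u||_L² / ||u'||_L² = 3*sqrt(14)/7 < C_P = 6/π.

u(x) = 5/4·x·(6 − x)^2, so u'(x) = 15*(x - 6)*(x - 2)/4.
u(x) = 5/4·x·(6 − x)^2 vanishes at x = 0 and x = 6, so u ∈ H^1_0(0, 6). Differentiate via the product rule and integrate the resulting polynomials term by term.
  ∫_0^6 u² dx = ∫_0^6 (25*x^6/16 - 75*x^5/2 + 675*x^4/2 - 1350*x^3 + 2025*x^2) dx. Term by term:
    ∫_0^6 25*x^6/16 dx = 437400/7;  ∫_0^6 -75*x^5/2 dx = -291600;  ∫_0^6 675*x^4/2 dx = 524880;
    ∫_0^6 -1350*x^3 dx = -437400;  ∫_0^6 2025*x^2 dx = 145800.
  Sum: 437400/7 − 291600 + 524880 − 437400 + 145800 = 29160/7.
  ∫_0^6 (u')² dx = ∫_0^6 (225*x^4/16 - 225*x^3 + 2475*x^2/2 - 2700*x + 2025) dx. Term by term:
    ∫_0^6 225*x^4/16 dx = 21870;  ∫_0^6 -225*x^3 dx = -72900;  ∫_0^6 2475*x^2/2 dx = 89100;
    ∫_0^6 -2700*x dx = -48600;  ∫_0^6 2025 dx = 12150.
  Sum: 21870 − 72900 + 89100 − 48600 + 12150 = 1620.
∫_0^6 u² dx = 29160/7, so ||u||_L² = 54*sqrt(70)/7.
∫_0^6 (u')² dx = 1620, so ||u'||_L² = 18*sqrt(5).
Ratio ||u||_L² / ||u'||_L² = 3*sqrt(14)/7.
Sharp Poincaré constant on H^1_0(0, 6) is C_P = L/π = 6/π, achieved by sin(π/6·x).
A polynomial bump cannot attain the sharp Poincaré constant (only the first sine eigenfunction does), so the ratio is strictly less than C_P, consistent with ||u||_L² ≤ C_P ||u'||_L².


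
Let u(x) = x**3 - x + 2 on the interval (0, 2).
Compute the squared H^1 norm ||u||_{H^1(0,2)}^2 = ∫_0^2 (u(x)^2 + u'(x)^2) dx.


||u||_{H^1}^2 = 7114/105

The H^1 norm (squared) on an interval (0, L) is
  ||u||_{H^1}^2 = ∫_0^L u(x)^2 dx + ∫_0^L u'(x)^2 dx.
Compute u'(x) = 3*x**2 - 1.
Then u(x)^2 = x**6 - 2*x**4 + 4*x**3 + x**2 - 4*x + 4 and u'(x)^2 = 9*x**4 - 6*x**2 + 1.
Integrate each monomial from 0 to 2 using ∫_0^2 c·x^n dx = c·2^(n+1)/(n+1):
  ∫_0^2 u(x)^2 dx = ∫_0^2 (x^6 - 2*x^4 + 4*x^3 + x^2 - 4*x + 4) dx. Term by term:
    ∫_0^2 x^6 dx = 128/7;  ∫_0^2 -2*x^4 dx = -64/5;  ∫_0^2 4*x^3 dx = 16;
    ∫_0^2 x^2 dx = 8/3;  ∫_0^2 -4*x dx = -8;  ∫_0^2 4 dx = 8.
  Sum: 128/7 − 64/5 + 16 + 8/3 − 8 + 8 = 2536/105.
  ∫_0^2 u'(x)^2 dx = ∫_0^2 (9*x^4 - 6*x^2 + 1) dx. Term by term:
    ∫_0^2 9*x^4 dx = 288/5;  ∫_0^2 -6*x^2 dx = -16;  ∫_0^2 1 dx = 2.
  Sum: 288/5 − 16 + 2 = 218/5.
Adding: ||u||_{H^1}^2 = 2536/105 + 218/5 = 7114/105.


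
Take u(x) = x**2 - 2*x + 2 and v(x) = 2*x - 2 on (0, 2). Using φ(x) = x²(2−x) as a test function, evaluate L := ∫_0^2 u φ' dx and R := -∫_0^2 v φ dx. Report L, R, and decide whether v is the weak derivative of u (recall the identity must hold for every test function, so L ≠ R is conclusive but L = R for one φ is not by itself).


LHS = -8/15, RHS = -8/15. Yes, v = u' weakly.

u(x) = x**2 - 2*x + 2, classical derivative u'(x) = 2*x - 2.
φ(x) = x²(2−x), so φ'(x) = x*(4 - 3*x).
Note φ(0) = φ(2) = 0, so the boundary term u·φ vanishes.
LHS = ∫_0^2 u(x) φ'(x) dx = ∫_0^2 (-3*x^4 + 10*x^3 - 14*x^2 + 8*x) dx. Term by term:
  ∫_0^2 -3*x^4 dx = -96/5;  ∫_0^2 10*x^3 dx = 40;  ∫_0^2 -14*x^2 dx = -112/3;
  ∫_0^2 8*x dx = 16.
Sum: -96/5 + 40 − 112/3 + 16 = -8/15.
So LHS = -8/15.
∫_0^2 v(x) φ(x) dx = ∫_0^2 (-2*x^4 + 6*x^3 - 4*x^2) dx. Term by term:
  ∫_0^2 -2*x^4 dx = -64/5;  ∫_0^2 6*x^3 dx = 24;  ∫_0^2 -4*x^2 dx = -32/3.
Sum: -64/5 + 24 − 32/3 = 8/15.
So RHS = -∫_0^2 v(x) φ(x) dx = -8/15.
LHS = RHS, so the identity holds for this test φ.
Moreover u is smooth here and v(x) = u'(x) = 2*x - 2 pointwise, so the identity holds for every test function. Hence v is the weak derivative of u.


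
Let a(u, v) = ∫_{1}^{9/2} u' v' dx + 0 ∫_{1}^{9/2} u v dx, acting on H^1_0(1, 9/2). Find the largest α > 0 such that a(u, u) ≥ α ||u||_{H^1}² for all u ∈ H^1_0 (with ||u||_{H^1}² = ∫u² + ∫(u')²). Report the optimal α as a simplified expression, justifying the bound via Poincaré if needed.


α = 4*π^2/(4*π^2 + 49)

Coercivity of a(·,·) on H^1_0(1, 9/2) means a(u, u) ≥ α ||u||_{H^1}² for every u ∈ H^1_0.
The interval has length L = 7/2, and Poincaré/coercivity depend only on L. Here a(u, u) = ∫(u')² + (0)·∫u².
Here c = 0, so a(u,u) = ∫(u')² alone. The condition a(u,u) ≥ α||u||_{H^1}² reads (1−α)∫(u')² ≥ (α−c)∫u². Any admissible α is ≤ 1 (rapidly oscillating u have ∫u²/∫(u')² → 0), and α = 1 would force 0 ≥ (1−c)∫u², impossible since c < 1; so 1−α > 0. By the sharp Poincaré inequality on H^1_0 of an interval of length L, ∫(u')² ≥ (π/L)²∫u² with equality for the first sine mode sin(π(x−x₀)/L) (x₀ the left endpoint), so the inequality holds for all u iff (1−α)(π/L)² ≥ α − c, i.e. α ≤ ((π/L)² + c)/((π/L)² + 1) = (1 + c(L/π)²)/(1 + (L/π)²). (Direct route, valid since c ≤ 0: Poincaré gives c∫u² ≥ c(L/π)²∫(u')², so a(u,u) ≥ (1 + c(L/π)²)∫(u')², while ||u||_{H^1}² ≤ (1 + (L/π)²)∫(u')²; dividing yields the same α.) With (π/L)² = 4*π^2/49 and c = 0, the largest admissible constant is α = ((π/L)² + c)/((π/L)² + 1).
Simplifying, α = 4*π^2/(4*π^2 + 49).


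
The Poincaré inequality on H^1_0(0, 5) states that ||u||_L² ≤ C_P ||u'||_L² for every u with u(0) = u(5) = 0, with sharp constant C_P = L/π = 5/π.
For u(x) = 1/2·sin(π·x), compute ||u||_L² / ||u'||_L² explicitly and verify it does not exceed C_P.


||u||_L² / ||u'||_L² = 1/π < C_P = 5/π.

u(x) = 1/2·sin(π·x), so u'(x) = π*cos(π*x)/2.
Writing u(x) = A·sin(kπx/L) with A = 1/2 and k = 5, use ∫_0^L sin²(kπx/L) dx = L/2 and ∫_0^L cos²(kπx/L) dx = L/2.
u² = 1/4·sin²(π·x) and (u')² = π^2/4·cos²(π·x), and each of sin², cos² integrates to L/2 = 5/2 over (0, 5).
∫_0^5 u² dx = 5/8, so ||u||_L² = sqrt(10)/4.
∫_0^5 (u')² dx = 5*π^2/8, so ||u'||_L² = sqrt(10)*π/4.
Ratio ||u||_L² / ||u'||_L² = 1/π.
Sharp Poincaré constant on H^1_0(0, 5) is C_P = L/π = 5/π, achieved by sin(π/5·x).
This is the k = 5 harmonic; the ratio L/(kπ) is strictly less than C_P = L/π, consistent with the sharp inequality ||u||_L² ≤ C_P ||u'||_L².


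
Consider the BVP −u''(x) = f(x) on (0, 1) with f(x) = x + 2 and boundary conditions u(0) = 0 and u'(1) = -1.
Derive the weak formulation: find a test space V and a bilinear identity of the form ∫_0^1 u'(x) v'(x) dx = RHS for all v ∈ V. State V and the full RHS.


V = {v ∈ H^1(0, 1) : v(0) = 0} (test functions vanish at x = 0 where u is specified); weak form: ∫_0^1 u'v' dx = ∫_0^1 (x + 2) v dx − v(1) for all v ∈ V.

Multiply both sides by a test function v and integrate from 0 to 1:
  ∫_0^1 −u''(x) v(x) dx = ∫_0^1 f(x) v(x) dx.
Integrate the LHS by parts once:
  ∫_0^1 −u'' v dx = −[u'(x) v(x)]_0^1 + ∫_0^1 u'(x) v'(x) dx.
Thus ∫_0^1 u'(x) v'(x) dx = ∫_0^1 f(x) v(x) dx + [u'(x) v(x)]_0^1.
Choose V so that boundary terms are either known or forced to vanish.
Mixed BC: u(0) = 0 (Dirichlet) and u'(1) = -1 (Neumann). Define V = {v ∈ H^1(0, 1) : v(0) = 0}. Then [u' v]_0^1 = u'(1)·v(1) − u'(0)·0 = − v(1).
Weak formulation: find u (satisfying any essential BC) such that ∫_0^1 u'(x) v'(x) dx = ∫_0^1 f v dx − v(1) for all v ∈ V (Dirichlet at 0 absorbed into V; Neumann datum at x = 1 contributes the boundary term).
Substituting f(x) = x + 2, the right-hand side is ∫_0^1 (x + 2) v dx − v(1).


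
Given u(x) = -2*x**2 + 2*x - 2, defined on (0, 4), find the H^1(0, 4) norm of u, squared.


||u||_{H^1}^2 = 11168/15

The H^1 norm (squared) on an interval (0, L) is
  ||u||_{H^1}^2 = ∫_0^L u(x)^2 dx + ∫_0^L u'(x)^2 dx.
Compute u'(x) = 2 - 4*x.
Then u(x)^2 = 4*x**4 - 8*x**3 + 12*x**2 - 8*x + 4 and u'(x)^2 = 16*x**2 - 16*x + 4.
Integrate each monomial from 0 to 4 using ∫_0^4 c·x^n dx = c·4^(n+1)/(n+1):
  ∫_0^4 u(x)^2 dx = ∫_0^4 (4*x^4 - 8*x^3 + 12*x^2 - 8*x + 4) dx. Term by term:
    ∫_0^4 4*x^4 dx = 4096/5;  ∫_0^4 -8*x^3 dx = -512;  ∫_0^4 12*x^2 dx = 256;
    ∫_0^4 -8*x dx = -64;  ∫_0^4 4 dx = 16.
  Sum: 4096/5 − 512 + 256 − 64 + 16 = 2576/5.
  ∫_0^4 u'(x)^2 dx = ∫_0^4 (16*x^2 - 16*x + 4) dx. Term by term:
    ∫_0^4 16*x^2 dx = 1024/3;  ∫_0^4 -16*x dx = -128;  ∫_0^4 4 dx = 16.
  Sum: 1024/3 − 128 + 16 = 688/3.
Adding: ||u||_{H^1}^2 = 2576/5 + 688/3 = 11168/15.


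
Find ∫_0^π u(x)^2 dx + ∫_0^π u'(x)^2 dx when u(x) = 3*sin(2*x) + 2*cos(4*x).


||u||_{H^1(0,π)}^2 = 113*π/2

u'(x) = -8*sin(4*x) + 6*cos(2*x).
Expand u² and (u')² and integrate term by term on (0, π), using: for integers n ≥ 1, ∫_0^π sin²(nx) dx = ∫_0^π cos²(nx) dx = π/2; for n ≠ n', ∫_0^π sin(nx)sin(n'x) dx = ∫_0^π cos(nx)cos(n'x) dx = 0; and by product-to-sum, ∫_0^π sin(nx)cos(n'x) dx = ½∫_0^π [sin((n+n')x) + sin((n−n')x)] dx, which is 0 when n+n' is even and 2n/(n²−n'²) when n+n' is odd (it need not vanish on (0, π)).
  u² squared terms: (2)²·∫cos(4x)² dx = 4·π/2 = 2*π;  (3)²·∫sin(2x)² dx = 9·π/2 = 9*π/2.
  u² cross terms: 2·(2)·(3)·∫cos(4x)·sin(2x) dx = 12·(0) = 0.
  So ∫_0^π u² dx = 2*π + 9*π/2 + 0 = 13*π/2.
  (u')² squared terms: (-8)²·∫sin(4x)² dx = 64·π/2 = 32*π;  (6)²·∫cos(2x)² dx = 36·π/2 = 18*π.
  (u')² cross terms: 2·(-8)·(6)·∫sin(4x)·cos(2x) dx = -96·(0) = 0.
  So ∫_0^π (u')² dx = 32*π + 18*π + 0 = 50*π.
||u||_{H^1}^2 = (13*π/2) + (50*π) = 113*π/2.


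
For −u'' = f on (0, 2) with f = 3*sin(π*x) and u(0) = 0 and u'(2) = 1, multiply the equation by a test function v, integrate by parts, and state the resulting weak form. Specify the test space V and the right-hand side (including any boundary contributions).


V = {v ∈ H^1(0, 2) : v(0) = 0} (test functions vanish at x = 0 where u is specified); weak form: ∫_0^2 u'v' dx = ∫_0^2 (3*sin(π*x)) v dx + v(2) for all v ∈ V.

Multiply both sides by a test function v and integrate from 0 to 2:
  ∫_0^2 −u''(x) v(x) dx = ∫_0^2 f(x) v(x) dx.
Integrate the LHS by parts once:
  ∫_0^2 −u'' v dx = −[u'(x) v(x)]_0^2 + ∫_0^2 u'(x) v'(x) dx.
Thus ∫_0^2 u'(x) v'(x) dx = ∫_0^2 f(x) v(x) dx + [u'(x) v(x)]_0^2.
Choose V so that boundary terms are either known or forced to vanish.
Mixed BC: u(0) = 0 (Dirichlet) and u'(2) = 1 (Neumann). Define V = {v ∈ H^1(0, 2) : v(0) = 0}. Then [u' v]_0^2 = u'(2)·v(2) − u'(0)·0 = v(2).
Weak formulation: find u (satisfying any essential BC) such that ∫_0^2 u'(x) v'(x) dx = ∫_0^2 f v dx + v(2) for all v ∈ V (Dirichlet at 0 absorbed into V; Neumann datum at x = 2 contributes the boundary term).
Substituting f(x) = 3*sin(π*x), the right-hand side is ∫_0^2 (3*sin(π*x)) v dx + v(2).


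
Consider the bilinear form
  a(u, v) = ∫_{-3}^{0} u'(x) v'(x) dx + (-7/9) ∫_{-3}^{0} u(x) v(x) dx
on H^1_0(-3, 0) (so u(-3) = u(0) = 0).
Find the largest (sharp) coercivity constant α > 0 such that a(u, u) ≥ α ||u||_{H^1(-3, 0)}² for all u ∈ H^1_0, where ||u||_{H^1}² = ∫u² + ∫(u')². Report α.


α = (-7 + π^2)/(9 + π^2)

Coercivity of a(·,·) on H^1_0(-3, 0) means a(u, u) ≥ α ||u||_{H^1}² for every u ∈ H^1_0.
The interval has length L = 3, and Poincaré/coercivity depend only on L. Here a(u, u) = ∫(u')² + (-7/9)·∫u².
Here c = -7/9 < 0 with |c| < (π/L)² = π^2/9, so coercivity still holds. The condition a(u,u) ≥ α||u||_{H^1}² reads (1−α)∫(u')² ≥ (α−c)∫u². Any admissible α is ≤ 1 (rapidly oscillating u have ∫u²/∫(u')² → 0), and α = 1 would force 0 ≥ (1−c)∫u², impossible since c < 1; so 1−α > 0. By the sharp Poincaré inequality on H^1_0 of an interval of length L, ∫(u')² ≥ (π/L)²∫u² with equality for the first sine mode sin(π(x−x₀)/L) (x₀ the left endpoint), so the inequality holds for all u iff (1−α)(π/L)² ≥ α − c, i.e. α ≤ ((π/L)² + c)/((π/L)² + 1) = (1 + c(L/π)²)/(1 + (L/π)²). (Direct route, valid since c ≤ 0: Poincaré gives c∫u² ≥ c(L/π)²∫(u')², so a(u,u) ≥ (1 + c(L/π)²)∫(u')², while ||u||_{H^1}² ≤ (1 + (L/π)²)∫(u')²; dividing yields the same α.) With (π/L)² = π^2/9 and c = -7/9, the largest admissible constant is α = ((π/L)² + c)/((π/L)² + 1).
Simplifying, α = (-7 + π^2)/(9 + π^2).


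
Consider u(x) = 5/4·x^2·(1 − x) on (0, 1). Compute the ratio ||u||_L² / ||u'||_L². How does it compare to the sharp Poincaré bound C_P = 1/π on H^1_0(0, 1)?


||u||_L² / ||u'||_L² = sqrt(14)/14 < C_P = 1/π.

u(x) = 5/4·x^2·(1 − x), so u'(x) = 5*x*(2 - 3*x)/4.
u(x) = 5/4·x^2·(1 − x) vanishes at x = 0 and x = 1, so u ∈ H^1_0(0, 1). Differentiate via the product rule and integrate the resulting polynomials term by term.
  ∫_0^1 u² dx = ∫_0^1 (25*x^6/16 - 25*x^5/8 + 25*x^4/16) dx. Term by term:
    ∫_0^1 25*x^6/16 dx = 25/112;  ∫_0^1 -25*x^5/8 dx = -25/48;  ∫_0^1 25*x^4/16 dx = 5/16.
  Sum: 25/112 − 25/48 + 5/16 = 5/336.
  ∫_0^1 (u')² dx = ∫_0^1 (225*x^4/16 - 75*x^3/4 + 25*x^2/4) dx. Term by term:
    ∫_0^1 225*x^4/16 dx = 45/16;  ∫_0^1 -75*x^3/4 dx = -75/16;  ∫_0^1 25*x^2/4 dx = 25/12.
  Sum: 45/16 − 75/16 + 25/12 = 5/24.
∫_0^1 u² dx = 5/336, so ||u||_L² = sqrt(105)/84.
∫_0^1 (u')² dx = 5/24, so ||u'||_L² = sqrt(30)/12.
Ratio ||u||_L² / ||u'||_L² = sqrt(14)/14.
Sharp Poincaré constant on H^1_0(0, 1) is C_P = L/π = 1/π, achieved by sin(π·x).
A polynomial bump cannot attain the sharp Poincaré constant (only the first sine eigenfunction does), so the ratio is strictly less than C_P, consistent with ||u||_L² ≤ C_P ||u'||_L².


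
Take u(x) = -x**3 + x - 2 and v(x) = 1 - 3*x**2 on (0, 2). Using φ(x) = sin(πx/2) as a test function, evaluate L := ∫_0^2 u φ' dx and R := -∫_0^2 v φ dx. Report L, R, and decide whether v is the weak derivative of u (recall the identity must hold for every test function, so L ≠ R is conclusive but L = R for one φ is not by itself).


LHS = -96/π^3 + 20/π, RHS = -96/π^3 + 20/π. Yes, v = u' weakly.

u(x) = -x**3 + x - 2, classical derivative u'(x) = 1 - 3*x**2.
φ(x) = sin(πx/2), so φ'(x) = π*cos(π*x/2)/2.
Note φ(0) = φ(2) = 0, so the boundary term u·φ vanishes.
LHS = ∫_0^2 u(x) φ'(x) dx = ∫_0^2 (-π*x^3*cos(π*x/2)/2 + π*x*cos(π*x/2)/2 - π*cos(π*x/2)) dx. Term by term:
  ∫_0^2 -π*cos(π*x/2) dx = 0;  ∫_0^2 π*x*cos(π*x/2)/2 dx = -4/π;  ∫_0^2 -π*x^3*cos(π*x/2)/2 dx = -96/π^3 + 24/π.
Sum: 0 − 4/π + -96/π^3 + 24/π = -96/π^3 + 20/π.
So LHS = -96/π^3 + 20/π.
∫_0^2 v(x) φ(x) dx = ∫_0^2 (-3*x^2*sin(π*x/2) + sin(π*x/2)) dx. Term by term:
  ∫_0^2 -3*x^2*sin(π*x/2) dx = -24/π + 96/π^3;  ∫_0^2 sin(π*x/2) dx = 4/π.
Sum: -24/π + 96/π^3 + 4/π = -20/π + 96/π^3.
So RHS = -∫_0^2 v(x) φ(x) dx = -96/π^3 + 20/π.
LHS = RHS, so the identity holds for this test φ.
Moreover u is smooth here and v(x) = u'(x) = 1 - 3*x**2 pointwise, so the identity holds for every test function. Hence v is the weak derivative of u.


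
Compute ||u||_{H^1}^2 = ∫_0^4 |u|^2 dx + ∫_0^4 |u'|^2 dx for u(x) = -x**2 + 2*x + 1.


||u||_{H^1}^2 = 324/5

The H^1 norm (squared) on an interval (0, L) is
  ||u||_{H^1}^2 = ∫_0^L u(x)^2 dx + ∫_0^L u'(x)^2 dx.
Compute u'(x) = 2 - 2*x.
Then u(x)^2 = x**4 - 4*x**3 + 2*x**2 + 4*x + 1 and u'(x)^2 = 4*x**2 - 8*x + 4.
Integrate each monomial from 0 to 4 using ∫_0^4 c·x^n dx = c·4^(n+1)/(n+1):
  ∫_0^4 u(x)^2 dx = ∫_0^4 (x^4 - 4*x^3 + 2*x^2 + 4*x + 1) dx. Term by term:
    ∫_0^4 x^4 dx = 1024/5;  ∫_0^4 -4*x^3 dx = -256;  ∫_0^4 2*x^2 dx = 128/3;
    ∫_0^4 4*x dx = 32;  ∫_0^4 1 dx = 4.
  Sum: 1024/5 − 256 + 128/3 + 32 + 4 = 412/15.
  ∫_0^4 u'(x)^2 dx = ∫_0^4 (4*x^2 - 8*x + 4) dx. Term by term:
    ∫_0^4 4*x^2 dx = 256/3;  ∫_0^4 -8*x dx = -64;  ∫_0^4 4 dx = 16.
  Sum: 256/3 − 64 + 16 = 112/3.
Adding: ||u||_{H^1}^2 = 412/15 + 112/3 = 324/5.


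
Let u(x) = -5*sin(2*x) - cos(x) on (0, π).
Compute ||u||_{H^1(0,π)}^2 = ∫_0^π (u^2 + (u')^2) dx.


||u||_{H^1(0,π)}^2 = 80/3 + 127*π/2

u'(x) = sin(x) - 10*cos(2*x).
Expand u² and (u')² and integrate term by term on (0, π), using: for integers n ≥ 1, ∫_0^π sin²(nx) dx = ∫_0^π cos²(nx) dx = π/2; for n ≠ n', ∫_0^π sin(nx)sin(n'x) dx = ∫_0^π cos(nx)cos(n'x) dx = 0; and by product-to-sum, ∫_0^π sin(nx)cos(n'x) dx = ½∫_0^π [sin((n+n')x) + sin((n−n')x)] dx, which is 0 when n+n' is even and 2n/(n²−n'²) when n+n' is odd (it need not vanish on (0, π)).
  u² squared terms: (-1)²·∫cos(x)² dx = 1·π/2 = π/2;  (-5)²·∫sin(2x)² dx = 25·π/2 = 25*π/2.
  u² cross terms: 2·(-1)·(-5)·∫cos(x)·sin(2x) dx = 10·(4/3) = 40/3.
  So ∫_0^π u² dx = π/2 + 25*π/2 + 40/3 = 40/3 + 13*π.
  (u')² squared terms: (-10)²·∫cos(2x)² dx = 100·π/2 = 50*π;  (1)²·∫sin(x)² dx = 1·π/2 = π/2.
  (u')² cross terms: 2·(-10)·(1)·∫cos(2x)·sin(x) dx = -20·(-2/3) = 40/3.
  So ∫_0^π (u')² dx = 50*π + π/2 + 40/3 = 40/3 + 101*π/2.
||u||_{H^1}^2 = (40/3 + 13*π) + (40/3 + 101*π/2) = 80/3 + 127*π/2.


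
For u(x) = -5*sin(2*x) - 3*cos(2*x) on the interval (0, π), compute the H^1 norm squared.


||u||_{H^1(0,π)}^2 = 85*π

u'(x) = 6*sin(2*x) - 10*cos(2*x).
Expand u² and (u')² and integrate term by term on (0, π), using: for integers n ≥ 1, ∫_0^π sin²(nx) dx = ∫_0^π cos²(nx) dx = π/2; for n ≠ n', ∫_0^π sin(nx)sin(n'x) dx = ∫_0^π cos(nx)cos(n'x) dx = 0; and by product-to-sum, ∫_0^π sin(nx)cos(n'x) dx = ½∫_0^π [sin((n+n')x) + sin((n−n')x)] dx, which is 0 when n+n' is even and 2n/(n²−n'²) when n+n' is odd (it need not vanish on (0, π)).
  u² squared terms: (-5)²·∫sin(2x)² dx = 25·π/2 = 25*π/2;  (-3)²·∫cos(2x)² dx = 9·π/2 = 9*π/2.
  u² cross terms: 2·(-5)·(-3)·∫sin(2x)·cos(2x) dx = 30·(0) = 0.
  So ∫_0^π u² dx = 25*π/2 + 9*π/2 + 0 = 17*π.
  (u')² squared terms: (-10)²·∫cos(2x)² dx = 100·π/2 = 50*π;  (6)²·∫sin(2x)² dx = 36·π/2 = 18*π.
  (u')² cross terms: 2·(-10)·(6)·∫cos(2x)·sin(2x) dx = -120·(0) = 0.
  So ∫_0^π (u')² dx = 50*π + 18*π + 0 = 68*π.
||u||_{H^1}^2 = (17*π) + (68*π) = 85*π.


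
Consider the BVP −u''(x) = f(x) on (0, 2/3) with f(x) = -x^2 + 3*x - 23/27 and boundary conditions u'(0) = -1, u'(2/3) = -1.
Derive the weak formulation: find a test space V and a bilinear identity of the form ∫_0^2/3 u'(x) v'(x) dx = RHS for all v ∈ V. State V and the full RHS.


V = H^1(0, 2/3) (v unrestricted at boundary; u is determined up to an additive constant); weak form: ∫_0^2/3 u'v' dx = ∫_0^2/3 (-x^2 + 3*x - 23/27) v dx − v(2/3) + v(0) for all v ∈ V.

Multiply both sides by a test function v and integrate from 0 to 2/3:
  ∫_0^2/3 −u''(x) v(x) dx = ∫_0^2/3 f(x) v(x) dx.
Integrate the LHS by parts once:
  ∫_0^2/3 −u'' v dx = −[u'(x) v(x)]_0^2/3 + ∫_0^2/3 u'(x) v'(x) dx.
Thus ∫_0^2/3 u'(x) v'(x) dx = ∫_0^2/3 f(x) v(x) dx + [u'(x) v(x)]_0^2/3.
Choose V so that boundary terms are either known or forced to vanish.
u has inhomogeneous Neumann u'(0) = -1, u'(2/3) = -1. [u' v]_0^2/3 = (-1)·v(2/3) − (-1)·v(0) = − v(2/3) + v(0). Take V = H^1(0, 2/3); boundary term becomes part of RHS.
Weak formulation: find u (satisfying any essential BC) such that ∫_0^2/3 u'(x) v'(x) dx = ∫_0^2/3 f v dx − v(2/3) + v(0) for all v ∈ V (Neumann data are natural BCs: they enter the RHS as boundary terms).
Substituting f(x) = -x^2 + 3*x - 23/27, the right-hand side is ∫_0^2/3 (-x^2 + 3*x - 23/27) v dx − v(2/3) + v(0).
Compatibility check (pure Neumann): taking v ≡ 1 ∈ V gives 0 = ∫_0^2/3 f dx + (-1) − (-1), i.e. ∫_0^2/3 f dx must equal u'(0) − u'(2/3) = 0. Indeed ∫_0^2/3 (-x^2 + 3*x - 23/27) dx = 0, so the data are compatible. The solution is then unique only up to an additive constant (fix it e.g. by requiring ∫_0^2/3 u dx = 0).


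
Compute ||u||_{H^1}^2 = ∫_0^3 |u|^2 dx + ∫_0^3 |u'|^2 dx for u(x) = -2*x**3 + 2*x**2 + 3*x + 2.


||u||_{H^1}^2 = 32253/35

The H^1 norm (squared) on an interval (0, L) is
  ||u||_{H^1}^2 = ∫_0^L u(x)^2 dx + ∫_0^L u'(x)^2 dx.
Compute u'(x) = -6*x**2 + 4*x + 3.
Then u(x)^2 = 4*x**6 - 8*x**5 - 8*x**4 + 4*x**3 + 17*x**2 + 12*x + 4 and u'(x)^2 = 36*x**4 - 48*x**3 - 20*x**2 + 24*x + 9.
Integrate each monomial from 0 to 3 using ∫_0^3 c·x^n dx = c·3^(n+1)/(n+1):
  ∫_0^3 u(x)^2 dx = ∫_0^3 (4*x^6 - 8*x^5 - 8*x^4 + 4*x^3 + 17*x^2 + 12*x + 4) dx. Term by term:
    ∫_0^3 4*x^6 dx = 8748/7;  ∫_0^3 -8*x^5 dx = -972;  ∫_0^3 -8*x^4 dx = -1944/5;
    ∫_0^3 4*x^3 dx = 81;  ∫_0^3 17*x^2 dx = 153;  ∫_0^3 12*x dx = 54;
    ∫_0^3 4 dx = 12.
  Sum: 8748/7 − 972 − 1944/5 + 81 + 153 + 54 + 12 = 6612/35.
  ∫_0^3 u'(x)^2 dx = ∫_0^3 (36*x^4 - 48*x^3 - 20*x^2 + 24*x + 9) dx. Term by term:
    ∫_0^3 36*x^4 dx = 8748/5;  ∫_0^3 -48*x^3 dx = -972;  ∫_0^3 -20*x^2 dx = -180;
    ∫_0^3 24*x dx = 108;  ∫_0^3 9 dx = 27.
  Sum: 8748/5 − 972 − 180 + 108 + 27 = 3663/5.
Adding: ||u||_{H^1}^2 = 6612/35 + 3663/5 = 32253/35.


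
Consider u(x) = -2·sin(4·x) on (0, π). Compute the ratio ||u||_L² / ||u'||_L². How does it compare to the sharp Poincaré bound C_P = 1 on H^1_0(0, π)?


||u||_L² / ||u'||_L² = 1/4 < C_P = 1.

u(x) = -2·sin(4·x), so u'(x) = -8*cos(4*x).
Writing u(x) = A·sin(kπx/L) with A = -2 and k = 4, use ∫_0^L sin²(kπx/L) dx = L/2 and ∫_0^L cos²(kπx/L) dx = L/2.
u² = 4·sin²(4·x) and (u')² = 64·cos²(4·x), and each of sin², cos² integrates to L/2 = π/2 over (0, π).
∫_0^π u² dx = 2*π, so ||u||_L² = sqrt(2)*sqrt(π).
∫_0^π (u')² dx = 32*π, so ||u'||_L² = 4*sqrt(2)*sqrt(π).
Ratio ||u||_L² / ||u'||_L² = 1/4.
Sharp Poincaré constant on H^1_0(0, π) is C_P = L/π = 1, achieved by sin(x).
This is the k = 4 harmonic; the ratio L/(kπ) is strictly less than C_P = L/π, consistent with the sharp inequality ||u||_L² ≤ C_P ||u'||_L².


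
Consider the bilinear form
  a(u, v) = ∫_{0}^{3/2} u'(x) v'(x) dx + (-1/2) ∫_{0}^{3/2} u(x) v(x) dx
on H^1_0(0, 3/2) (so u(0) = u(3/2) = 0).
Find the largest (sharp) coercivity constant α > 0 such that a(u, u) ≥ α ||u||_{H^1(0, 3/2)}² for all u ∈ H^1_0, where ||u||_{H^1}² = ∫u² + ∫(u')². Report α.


α = (-9 + 8*π^2)/(2*(9 + 4*π^2))

Coercivity of a(·,·) on H^1_0(0, 3/2) means a(u, u) ≥ α ||u||_{H^1}² for every u ∈ H^1_0.
The interval has length L = 3/2, and Poincaré/coercivity depend only on L. Here a(u, u) = ∫(u')² + (-1/2)·∫u².
Here c = -1/2 < 0 with |c| < (π/L)² = 4*π^2/9, so coercivity still holds. The condition a(u,u) ≥ α||u||_{H^1}² reads (1−α)∫(u')² ≥ (α−c)∫u². Any admissible α is ≤ 1 (rapidly oscillating u have ∫u²/∫(u')² → 0), and α = 1 would force 0 ≥ (1−c)∫u², impossible since c < 1; so 1−α > 0. By the sharp Poincaré inequality on H^1_0 of an interval of length L, ∫(u')² ≥ (π/L)²∫u² with equality for the first sine mode sin(π(x−x₀)/L) (x₀ the left endpoint), so the inequality holds for all u iff (1−α)(π/L)² ≥ α − c, i.e. α ≤ ((π/L)² + c)/((π/L)² + 1) = (1 + c(L/π)²)/(1 + (L/π)²). (Direct route, valid since c ≤ 0: Poincaré gives c∫u² ≥ c(L/π)²∫(u')², so a(u,u) ≥ (1 + c(L/π)²)∫(u')², while ||u||_{H^1}² ≤ (1 + (L/π)²)∫(u')²; dividing yields the same α.) With (π/L)² = 4*π^2/9 and c = -1/2, the largest admissible constant is α = ((π/L)² + c)/((π/L)² + 1).
Simplifying, α = (-9 + 8*π^2)/(2*(9 + 4*π^2)).


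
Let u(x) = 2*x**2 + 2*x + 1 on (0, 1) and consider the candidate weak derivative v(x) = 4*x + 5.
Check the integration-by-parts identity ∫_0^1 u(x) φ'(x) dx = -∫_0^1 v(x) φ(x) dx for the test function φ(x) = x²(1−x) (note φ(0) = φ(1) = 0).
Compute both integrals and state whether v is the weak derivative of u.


LHS = -11/30, RHS = -37/60. No, v is not the weak derivative of u.

u(x) = 2*x**2 + 2*x + 1, classical derivative u'(x) = 4*x + 2.
φ(x) = x²(1−x), so φ'(x) = x*(2 - 3*x).
Note φ(0) = φ(1) = 0, so the boundary term u·φ vanishes.
LHS = ∫_0^1 u(x) φ'(x) dx = ∫_0^1 (-6*x^4 - 2*x^3 + x^2 + 2*x) dx. Term by term:
  ∫_0^1 -6*x^4 dx = -6/5;  ∫_0^1 -2*x^3 dx = -1/2;  ∫_0^1 x^2 dx = 1/3;
  ∫_0^1 2*x dx = 1.
Sum: -6/5 − 1/2 + 1/3 + 1 = -11/30.
So LHS = -11/30.
∫_0^1 v(x) φ(x) dx = ∫_0^1 (-4*x^4 - x^3 + 5*x^2) dx. Term by term:
  ∫_0^1 -4*x^4 dx = -4/5;  ∫_0^1 -x^3 dx = -1/4;  ∫_0^1 5*x^2 dx = 5/3.
Sum: -4/5 − 1/4 + 5/3 = 37/60.
So RHS = -∫_0^1 v(x) φ(x) dx = -37/60.
LHS − RHS = 1/4 ≠ 0, so the identity fails.
(For a valid weak derivative the identity must hold for EVERY test function, in particular this one. The failure shows v is NOT the weak derivative of u.)
Correct weak derivative would be u'(x) = 4*x + 2.


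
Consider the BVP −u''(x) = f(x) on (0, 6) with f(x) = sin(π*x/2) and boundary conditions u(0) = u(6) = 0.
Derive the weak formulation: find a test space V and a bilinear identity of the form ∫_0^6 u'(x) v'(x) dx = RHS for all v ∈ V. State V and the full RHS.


V = H^1_0(0, 6) (so v(0) = v(6) = 0); weak form: ∫_0^6 u'v' dx = ∫_0^6 (sin(π*x/2)) v dx for all v ∈ V.

Multiply both sides by a test function v and integrate from 0 to 6:
  ∫_0^6 −u''(x) v(x) dx = ∫_0^6 f(x) v(x) dx.
Integrate the LHS by parts once:
  ∫_0^6 −u'' v dx = −[u'(x) v(x)]_0^6 + ∫_0^6 u'(x) v'(x) dx.
Thus ∫_0^6 u'(x) v'(x) dx = ∫_0^6 f(x) v(x) dx + [u'(x) v(x)]_0^6.
Choose V so that boundary terms are either known or forced to vanish.
u is Dirichlet: u(0) = u(6) = 0. Let V = H^1_0(0, 6); then v(0) = v(6) = 0, and [u' v]_0^6 = 0.
Weak formulation: find u (satisfying any essential BC) such that ∫_0^6 u'(x) v'(x) dx = ∫_0^6 f v dx for all v ∈ V.
Substituting f(x) = sin(π*x/2), the right-hand side is ∫_0^6 (sin(π*x/2)) v dx.


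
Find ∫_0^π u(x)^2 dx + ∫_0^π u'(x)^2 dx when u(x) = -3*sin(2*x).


||u||_{H^1(0,π)}^2 = 45*π/2

u'(x) = -6*cos(2*x).
Expand u² and (u')² and integrate term by term on (0, π), using: for integers n ≥ 1, ∫_0^π sin²(nx) dx = ∫_0^π cos²(nx) dx = π/2; for n ≠ n', ∫_0^π sin(nx)sin(n'x) dx = ∫_0^π cos(nx)cos(n'x) dx = 0; and by product-to-sum, ∫_0^π sin(nx)cos(n'x) dx = ½∫_0^π [sin((n+n')x) + sin((n−n')x)] dx, which is 0 when n+n' is even and 2n/(n²−n'²) when n+n' is odd (it need not vanish on (0, π)).
  u² squared terms: (-3)²·∫sin(2x)² dx = 9·π/2 = 9*π/2.
  So ∫_0^π u² dx = 9*π/2.
  (u')² squared terms: (-6)²·∫cos(2x)² dx = 36·π/2 = 18*π.
  So ∫_0^π (u')² dx = 18*π.
||u||_{H^1}^2 = (9*π/2) + (18*π) = 45*π/2.


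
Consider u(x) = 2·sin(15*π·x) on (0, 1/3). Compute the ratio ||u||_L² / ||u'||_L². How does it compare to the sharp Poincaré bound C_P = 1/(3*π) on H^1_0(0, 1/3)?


||u||_L² / ||u'||_L² = 1/(15*π) < C_P = 1/(3*π).

u(x) = 2·sin(15*π·x), so u'(x) = 30*π*cos(15*π*x).
Writing u(x) = A·sin(kπx/L) with A = 2 and k = 5, use ∫_0^L sin²(kπx/L) dx = L/2 and ∫_0^L cos²(kπx/L) dx = L/2.
u² = 4·sin²(15*π·x) and (u')² = 900*π^2·cos²(15*π·x), and each of sin², cos² integrates to L/2 = 1/6 over (0, 1/3).
∫_0^1/3 u² dx = 2/3, so ||u||_L² = sqrt(6)/3.
∫_0^1/3 (u')² dx = 150*π^2, so ||u'||_L² = 5*sqrt(6)*π.
Ratio ||u||_L² / ||u'||_L² = 1/(15*π).
Sharp Poincaré constant on H^1_0(0, 1/3) is C_P = L/π = 1/(3*π), achieved by sin(3*π·x).
This is the k = 5 harmonic; the ratio L/(kπ) is strictly less than C_P = L/π, consistent with the sharp inequality ||u||_L² ≤ C_P ||u'||_L².


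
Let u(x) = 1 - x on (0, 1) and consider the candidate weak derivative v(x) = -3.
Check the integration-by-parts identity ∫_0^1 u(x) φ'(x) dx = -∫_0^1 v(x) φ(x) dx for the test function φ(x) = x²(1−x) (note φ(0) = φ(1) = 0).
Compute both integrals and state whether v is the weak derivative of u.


LHS = 1/12, RHS = 1/4. No, v is not the weak derivative of u.

u(x) = 1 - x, classical derivative u'(x) = -1.
φ(x) = x²(1−x), so φ'(x) = x*(2 - 3*x).
Note φ(0) = φ(1) = 0, so the boundary term u·φ vanishes.
LHS = ∫_0^1 u(x) φ'(x) dx = ∫_0^1 (3*x^3 - 5*x^2 + 2*x) dx. Term by term:
  ∫_0^1 3*x^3 dx = 3/4;  ∫_0^1 -5*x^2 dx = -5/3;  ∫_0^1 2*x dx = 1.
Sum: 3/4 − 5/3 + 1 = 1/12.
So LHS = 1/12.
∫_0^1 v(x) φ(x) dx = ∫_0^1 (3*x^3 - 3*x^2) dx. Term by term:
  ∫_0^1 3*x^3 dx = 3/4;  ∫_0^1 -3*x^2 dx = -1.
Sum: 3/4 − 1 = -1/4.
So RHS = -∫_0^1 v(x) φ(x) dx = 1/4.
LHS − RHS = -1/6 ≠ 0, so the identity fails.
(For a valid weak derivative the identity must hold for EVERY test function, in particular this one. The failure shows v is NOT the weak derivative of u.)
Correct weak derivative would be u'(x) = -1.


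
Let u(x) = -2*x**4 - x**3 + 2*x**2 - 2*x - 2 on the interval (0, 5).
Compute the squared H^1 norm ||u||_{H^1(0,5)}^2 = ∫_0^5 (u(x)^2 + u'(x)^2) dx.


||u||_{H^1}^2 = 228329065/126

The H^1 norm (squared) on an interval (0, L) is
  ||u||_{H^1}^2 = ∫_0^L u(x)^2 dx + ∫_0^L u'(x)^2 dx.
Compute u'(x) = -8*x**3 - 3*x**2 + 4*x - 2.
Then u(x)^2 = 4*x**8 + 4*x**7 - 7*x**6 + 4*x**5 + 16*x**4 - 4*x**3 - 4*x**2 + 8*x + 4 and u'(x)^2 = 64*x**6 + 48*x**5 - 55*x**4 + 8*x**3 + 28*x**2 - 16*x + 4.
Integrate each monomial from 0 to 5 using ∫_0^5 c·x^n dx = c·5^(n+1)/(n+1):
  ∫_0^5 u(x)^2 dx = ∫_0^5 (4*x^8 + 4*x^7 - 7*x^6 + 4*x^5 + 16*x^4 - 4*x^3 - 4*x^2 + 8*x + 4) dx. Term by term:
    ∫_0^5 4*x^8 dx = 7812500/9;  ∫_0^5 4*x^7 dx = 390625/2;  ∫_0^5 -7*x^6 dx = -78125;
    ∫_0^5 4*x^5 dx = 31250/3;  ∫_0^5 16*x^4 dx = 10000;  ∫_0^5 -4*x^3 dx = -625;
    ∫_0^5 -4*x^2 dx = -500/3;  ∫_0^5 8*x dx = 100;  ∫_0^5 4 dx = 20.
  Sum: 7812500/9 + 390625/2 − 78125 + 31250/3 + 10000 − 625 − 500/3 + 100 + 20 = 18089785/18.
  ∫_0^5 u'(x)^2 dx = ∫_0^5 (64*x^6 + 48*x^5 - 55*x^4 + 8*x^3 + 28*x^2 - 16*x + 4) dx. Term by term:
    ∫_0^5 64*x^6 dx = 5000000/7;  ∫_0^5 48*x^5 dx = 125000;  ∫_0^5 -55*x^4 dx = -34375;
    ∫_0^5 8*x^3 dx = 1250;  ∫_0^5 28*x^2 dx = 3500/3;  ∫_0^5 -16*x dx = -200;
    ∫_0^5 4 dx = 20.
  Sum: 5000000/7 + 125000 − 34375 + 1250 + 3500/3 − 200 + 20 = 16950095/21.
Adding: ||u||_{H^1}^2 = 18089785/18 + 16950095/21 = 228329065/126.


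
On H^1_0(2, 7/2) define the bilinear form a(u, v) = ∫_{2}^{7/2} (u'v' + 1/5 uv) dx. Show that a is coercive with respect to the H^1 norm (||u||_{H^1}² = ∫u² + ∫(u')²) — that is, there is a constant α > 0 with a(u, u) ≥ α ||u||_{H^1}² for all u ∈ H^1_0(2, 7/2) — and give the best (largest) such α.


α = (9 + 20*π^2)/(5*(9 + 4*π^2))

Coercivity of a(·,·) on H^1_0(2, 7/2) means a(u, u) ≥ α ||u||_{H^1}² for every u ∈ H^1_0.
The interval has length L = 3/2, and Poincaré/coercivity depend only on L. Here a(u, u) = ∫(u')² + (1/5)·∫u².
Here 0 < c = 1/5 < 1. The condition a(u,u) ≥ α||u||_{H^1}² reads (1−α)∫(u')² ≥ (α−c)∫u². Any admissible α is ≤ 1 (rapidly oscillating u have ∫u²/∫(u')² → 0), and α = 1 would force 0 ≥ (1−c)∫u², impossible since c < 1; so 1−α > 0. By the sharp Poincaré inequality on H^1_0 of an interval of length L, ∫(u')² ≥ (π/L)²∫u² with equality for the first sine mode sin(π(x−x₀)/L) (x₀ the left endpoint), so the inequality holds for all u iff (1−α)(π/L)² ≥ α − c, i.e. α ≤ ((π/L)² + c)/((π/L)² + 1) = (1 + c(L/π)²)/(1 + (L/π)²). With (π/L)² = 4*π^2/9 and c = 1/5, the largest admissible constant is α = ((π/L)² + c)/((π/L)² + 1).
Simplifying, α = (9 + 20*π^2)/(5*(9 + 4*π^2)).


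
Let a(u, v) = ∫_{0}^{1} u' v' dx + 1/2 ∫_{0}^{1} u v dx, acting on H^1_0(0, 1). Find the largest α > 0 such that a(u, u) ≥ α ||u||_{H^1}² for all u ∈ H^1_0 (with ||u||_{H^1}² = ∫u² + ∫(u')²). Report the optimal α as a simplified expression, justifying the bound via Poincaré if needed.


α = (1/2 + π^2)/(1 + π^2)

Coercivity of a(·,·) on H^1_0(0, 1) means a(u, u) ≥ α ||u||_{H^1}² for every u ∈ H^1_0.
The interval has length L = 1, and Poincaré/coercivity depend only on L. Here a(u, u) = ∫(u')² + (1/2)·∫u².
Here 0 < c = 1/2 < 1. The condition a(u,u) ≥ α||u||_{H^1}² reads (1−α)∫(u')² ≥ (α−c)∫u². Any admissible α is ≤ 1 (rapidly oscillating u have ∫u²/∫(u')² → 0), and α = 1 would force 0 ≥ (1−c)∫u², impossible since c < 1; so 1−α > 0. By the sharp Poincaré inequality on H^1_0 of an interval of length L, ∫(u')² ≥ (π/L)²∫u² with equality for the first sine mode sin(π(x−x₀)/L) (x₀ the left endpoint), so the inequality holds for all u iff (1−α)(π/L)² ≥ α − c, i.e. α ≤ ((π/L)² + c)/((π/L)² + 1) = (1 + c(L/π)²)/(1 + (L/π)²). With (π/L)² = π^2 and c = 1/2, the largest admissible constant is α = ((π/L)² + c)/((π/L)² + 1).
Simplifying, α = (1/2 + π^2)/(1 + π^2).


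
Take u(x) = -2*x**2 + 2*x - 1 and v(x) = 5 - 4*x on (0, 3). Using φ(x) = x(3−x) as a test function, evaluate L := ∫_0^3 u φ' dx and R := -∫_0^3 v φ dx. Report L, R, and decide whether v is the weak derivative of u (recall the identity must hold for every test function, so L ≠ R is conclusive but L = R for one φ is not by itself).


LHS = 18, RHS = 9/2. No, v is not the weak derivative of u.

u(x) = -2*x**2 + 2*x - 1, classical derivative u'(x) = 2 - 4*x.
φ(x) = x(3−x), so φ'(x) = 3 - 2*x.
Note φ(0) = φ(3) = 0, so the boundary term u·φ vanishes.
LHS = ∫_0^3 u(x) φ'(x) dx = ∫_0^3 (4*x^3 - 10*x^2 + 8*x - 3) dx. Term by term:
  ∫_0^3 4*x^3 dx = 81;  ∫_0^3 -10*x^2 dx = -90;  ∫_0^3 8*x dx = 36;
  ∫_0^3 -3 dx = -9.
Sum: 81 − 90 + 36 − 9 = 18.
So LHS = 18.
∫_0^3 v(x) φ(x) dx = ∫_0^3 (4*x^3 - 17*x^2 + 15*x) dx. Term by term:
  ∫_0^3 4*x^3 dx = 81;  ∫_0^3 -17*x^2 dx = -153;  ∫_0^3 15*x dx = 135/2.
Sum: 81 − 153 + 135/2 = -9/2.
So RHS = -∫_0^3 v(x) φ(x) dx = 9/2.
LHS − RHS = 27/2 ≠ 0, so the identity fails.
(For a valid weak derivative the identity must hold for EVERY test function, in particular this one. The failure shows v is NOT the weak derivative of u.)
Correct weak derivative would be u'(x) = 2 - 4*x.
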